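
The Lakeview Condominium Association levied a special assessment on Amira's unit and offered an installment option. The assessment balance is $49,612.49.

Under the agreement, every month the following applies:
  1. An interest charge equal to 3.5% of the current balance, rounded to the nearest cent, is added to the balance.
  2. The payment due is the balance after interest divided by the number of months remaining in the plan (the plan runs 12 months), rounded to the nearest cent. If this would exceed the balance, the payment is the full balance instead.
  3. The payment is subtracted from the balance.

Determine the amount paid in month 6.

# | Opening | Interest | Payment | End bal
1 | $49,612.49 | $1,736.44 | $4,279.08 | $47,069.85
2 | $47,069.85 | $1,647.44 | $4,428.84 | $44,288.45
3 | $44,288.45 | $1,550.10 | $4,583.86 | $41,254.69
4 | $41,254.69 | $1,443.91 | $4,744.29 | $37,954.31
5 | $37,954.31 | $1,328.40 | $4,910.34 | $34,372.37
6 | $34,372.37 | $1,203.03 | $5,082.20 | $30,493.20

$5,082.20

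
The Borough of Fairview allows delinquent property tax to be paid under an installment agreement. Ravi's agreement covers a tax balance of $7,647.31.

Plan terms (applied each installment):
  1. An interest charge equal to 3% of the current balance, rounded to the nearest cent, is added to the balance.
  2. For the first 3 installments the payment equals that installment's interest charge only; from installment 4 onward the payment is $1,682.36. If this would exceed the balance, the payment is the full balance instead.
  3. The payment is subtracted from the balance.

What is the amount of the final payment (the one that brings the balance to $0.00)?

$1,615.81

Installment 1: opening $7,647.31; interest $229.42 → $7,876.73; payment $229.42; balance $7,647.31
Installment 2: opening $7,647.31; interest $229.42 → $7,876.73; payment $229.42; balance $7,647.31
Installment 3: opening $7,647.31; interest $229.42 → $7,876.73; payment $229.42; balance $7,647.31
Installment 4: opening $7,647.31; interest $229.42 → $7,876.73; payment $1,682.36; balance $6,194.37
Installment 5: opening $6,194.37; interest $185.83 → $6,380.20; payment $1,682.36; balance $4,697.84
Installment 6: opening $4,697.84; interest $140.94 → $4,838.78; payment $1,682.36; balance $3,156.42
Installment 7: opening $3,156.42; interest $94.69 → $3,251.11; payment $1,682.36; balance $1,568.75
Installment 8: opening $1,568.75; interest $47.06 → $1,615.81; payment $1,615.81; balance $0.00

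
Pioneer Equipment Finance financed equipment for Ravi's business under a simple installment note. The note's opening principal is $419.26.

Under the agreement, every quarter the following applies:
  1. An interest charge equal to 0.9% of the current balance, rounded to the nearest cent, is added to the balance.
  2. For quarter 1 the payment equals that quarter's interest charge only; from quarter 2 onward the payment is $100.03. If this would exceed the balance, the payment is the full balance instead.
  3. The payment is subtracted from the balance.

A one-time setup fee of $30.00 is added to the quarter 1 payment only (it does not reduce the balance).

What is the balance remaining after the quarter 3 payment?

$225.88

# | Opening | Interest | Payment | Fee | End bal
1 | $419.26 | $3.77 | $3.77 | $30.00 | $419.26
2 | $419.26 | $3.77 | $100.03 | — | $323.00
3 | $323.00 | $2.91 | $100.03 | — | $225.88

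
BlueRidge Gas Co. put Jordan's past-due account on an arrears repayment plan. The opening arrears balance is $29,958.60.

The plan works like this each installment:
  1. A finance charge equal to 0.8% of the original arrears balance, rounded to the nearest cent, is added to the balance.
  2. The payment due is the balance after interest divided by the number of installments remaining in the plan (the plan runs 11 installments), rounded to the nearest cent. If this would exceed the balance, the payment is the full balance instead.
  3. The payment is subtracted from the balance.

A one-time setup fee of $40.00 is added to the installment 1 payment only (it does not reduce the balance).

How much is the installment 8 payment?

Installment 1: opening $29,958.60; interest $239.67 → $30,198.27; payment $2,745.30 (+ $40.00 fee); balance $27,452.97
Installment 2: opening $27,452.97; interest $239.67 → $27,692.64; payment $2,769.26; balance $24,923.38
Installment 3: opening $24,923.38; interest $239.67 → $25,163.05; payment $2,795.89; balance $22,367.16
Installment 4: opening $22,367.16; interest $239.67 → $22,606.83; payment $2,825.85; balance $19,780.98
Installment 5: opening $19,780.98; interest $239.67 → $20,020.65; payment $2,860.09; balance $17,160.56
Installment 6: opening $17,160.56; interest $239.67 → $17,400.23; payment $2,900.04; balance $14,500.19
Installment 7: opening $14,500.19; interest $239.67 → $14,739.86; payment $2,947.97; balance $11,791.89
Installment 8: opening $11,791.89; interest $239.67 → $12,031.56; payment $3,007.89; balance $9,023.67

$3,007.89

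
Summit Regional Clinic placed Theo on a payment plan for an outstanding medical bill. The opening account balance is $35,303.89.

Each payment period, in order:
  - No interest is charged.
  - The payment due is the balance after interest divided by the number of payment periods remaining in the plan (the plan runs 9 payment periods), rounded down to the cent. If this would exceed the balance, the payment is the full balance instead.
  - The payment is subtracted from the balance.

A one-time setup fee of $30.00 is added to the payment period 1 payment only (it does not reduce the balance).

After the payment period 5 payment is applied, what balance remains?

$15,690.64

# | Opening | Payment | Fee | End bal
1 | $35,303.89 | $3,922.65 | $30.00 | $31,381.24
2 | $31,381.24 | $3,922.65 | — | $27,458.59
3 | $27,458.59 | $3,922.65 | — | $23,535.94
4 | $23,535.94 | $3,922.65 | — | $19,613.29
5 | $19,613.29 | $3,922.65 | — | $15,690.64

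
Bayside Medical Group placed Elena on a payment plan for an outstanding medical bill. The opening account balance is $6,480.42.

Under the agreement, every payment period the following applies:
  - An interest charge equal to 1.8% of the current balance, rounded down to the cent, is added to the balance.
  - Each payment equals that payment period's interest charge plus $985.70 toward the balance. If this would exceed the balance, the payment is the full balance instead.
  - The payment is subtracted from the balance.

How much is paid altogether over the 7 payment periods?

Payment period 1: $6,480.42 +$116.64 interest = $6,597.06; pay $1,102.34 → $5,494.72
Payment period 2: $5,494.72 +$98.90 interest = $5,593.62; pay $1,084.60 → $4,509.02
Payment period 3: $4,509.02 +$81.16 interest = $4,590.18; pay $1,066.86 → $3,523.32
Payment period 4: $3,523.32 +$63.41 interest = $3,586.73; pay $1,049.11 → $2,537.62
Payment period 5: $2,537.62 +$45.67 interest = $2,583.29; pay $1,031.37 → $1,551.92
Payment period 6: $1,551.92 +$27.93 interest = $1,579.85; pay $1,013.63 → $566.22
Payment period 7: $566.22 +$10.19 interest = $576.41; pay $576.41 → $0.00
Total paid: $6,924.32

$6,924.32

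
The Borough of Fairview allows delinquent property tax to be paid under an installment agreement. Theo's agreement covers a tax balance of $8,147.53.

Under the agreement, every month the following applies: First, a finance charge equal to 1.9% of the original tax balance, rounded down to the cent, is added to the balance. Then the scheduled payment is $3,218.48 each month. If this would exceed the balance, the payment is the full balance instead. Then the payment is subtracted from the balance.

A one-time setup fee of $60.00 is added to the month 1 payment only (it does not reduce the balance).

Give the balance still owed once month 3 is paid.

$0.00

Month 1: $8,147.53 +$154.80 interest = $8,302.33; pay $3,218.48 (+ $60.00 fee) → $5,083.85
Month 2: $5,083.85 +$154.80 interest = $5,238.65; pay $3,218.48 → $2,020.17
Month 3: $2,020.17 +$154.80 interest = $2,174.97; pay $2,174.97 → $0.00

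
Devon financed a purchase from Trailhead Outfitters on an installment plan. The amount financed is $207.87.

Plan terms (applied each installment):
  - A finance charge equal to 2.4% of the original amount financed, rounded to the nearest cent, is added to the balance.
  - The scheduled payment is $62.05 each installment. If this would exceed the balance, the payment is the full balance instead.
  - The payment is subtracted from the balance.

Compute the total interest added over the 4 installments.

$19.96

Installment 1: $207.87 +$4.99 interest = $212.86; pay $62.05 → $150.81
Installment 2: $150.81 +$4.99 interest = $155.80; pay $62.05 → $93.75
Installment 3: $93.75 +$4.99 interest = $98.74; pay $62.05 → $36.69
Installment 4: $36.69 +$4.99 interest = $41.68; pay $41.68 → $0.00
Total interest: $4.99 + $4.99 + $4.99 + $4.99 = $19.96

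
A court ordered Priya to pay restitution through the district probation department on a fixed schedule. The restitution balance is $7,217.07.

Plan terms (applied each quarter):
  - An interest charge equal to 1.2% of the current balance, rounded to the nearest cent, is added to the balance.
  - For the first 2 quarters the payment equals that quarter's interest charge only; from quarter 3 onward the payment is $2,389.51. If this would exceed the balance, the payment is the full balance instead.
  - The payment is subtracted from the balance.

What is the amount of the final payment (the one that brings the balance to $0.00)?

# | Opening | Interest | Payment | End bal
1 | $7,217.07 | $86.60 | $86.60 | $7,217.07
2 | $7,217.07 | $86.60 | $86.60 | $7,217.07
3 | $7,217.07 | $86.60 | $2,389.51 | $4,914.16
4 | $4,914.16 | $58.97 | $2,389.51 | $2,583.62
5 | $2,583.62 | $31.00 | $2,389.51 | $225.11
6 | $225.11 | $2.70 | $227.81 | $0.00

$227.81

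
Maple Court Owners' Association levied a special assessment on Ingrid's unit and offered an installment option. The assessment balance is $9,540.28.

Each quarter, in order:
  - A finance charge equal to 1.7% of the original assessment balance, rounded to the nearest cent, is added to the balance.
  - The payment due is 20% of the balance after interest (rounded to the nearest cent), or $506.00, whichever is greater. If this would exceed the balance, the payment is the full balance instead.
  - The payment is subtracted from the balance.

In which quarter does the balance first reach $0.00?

# | Opening | Interest | Payment | End bal
1 | $9,540.28 | $162.18 | $1,940.49 | $7,761.97
2 | $7,761.97 | $162.18 | $1,584.83 | $6,339.32
3 | $6,339.32 | $162.18 | $1,300.30 | $5,201.20
4 | $5,201.20 | $162.18 | $1,072.68 | $4,290.70
5 | $4,290.70 | $162.18 | $890.58 | $3,562.30
6 | $3,562.30 | $162.18 | $744.90 | $2,979.58
7 | $2,979.58 | $162.18 | $628.35 | $2,513.41
8 | $2,513.41 | $162.18 | $535.12 | $2,140.47
9 | $2,140.47 | $162.18 | $506.00 | $1,796.65
10 | $1,796.65 | $162.18 | $506.00 | $1,452.83
11 | $1,452.83 | $162.18 | $506.00 | $1,109.01
12 | $1,109.01 | $162.18 | $506.00 | $765.19
13 | $765.19 | $162.18 | $506.00 | $421.37
14 | $421.37 | $162.18 | $506.00 | $77.55
15 | $77.55 | $162.18 | $239.73 | $0.00
Balance reaches $0.00 in quarter 15.

15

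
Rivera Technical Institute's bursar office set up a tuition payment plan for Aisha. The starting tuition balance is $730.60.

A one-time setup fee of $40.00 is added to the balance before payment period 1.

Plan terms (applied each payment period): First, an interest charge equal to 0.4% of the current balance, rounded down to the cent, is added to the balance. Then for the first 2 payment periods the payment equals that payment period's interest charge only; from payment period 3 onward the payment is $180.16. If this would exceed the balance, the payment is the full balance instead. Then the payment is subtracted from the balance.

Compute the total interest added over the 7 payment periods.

$14.44

Payment period 1: $770.60 +$3.08 interest = $773.68; pay $3.08 → $770.60
Payment period 2: $770.60 +$3.08 interest = $773.68; pay $3.08 → $770.60
Payment period 3: $770.60 +$3.08 interest = $773.68; pay $180.16 → $593.52
Payment period 4: $593.52 +$2.37 interest = $595.89; pay $180.16 → $415.73
Payment period 5: $415.73 +$1.66 interest = $417.39; pay $180.16 → $237.23
Payment period 6: $237.23 +$0.94 interest = $238.17; pay $180.16 → $58.01
Payment period 7: $58.01 +$0.23 interest = $58.24; pay $58.24 → $0.00
Total interest: $3.08 + $3.08 + $3.08 + $2.37 + $1.66 + $0.94 + $0.23 = $14.44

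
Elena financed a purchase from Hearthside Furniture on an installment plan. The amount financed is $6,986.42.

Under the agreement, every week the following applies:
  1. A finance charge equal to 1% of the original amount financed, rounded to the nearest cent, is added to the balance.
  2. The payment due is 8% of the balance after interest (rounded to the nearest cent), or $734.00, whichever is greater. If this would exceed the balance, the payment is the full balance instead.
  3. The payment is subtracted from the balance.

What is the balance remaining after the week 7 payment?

$2,337.44

# | Opening | Interest | Payment | End bal
1 | $6,986.42 | $69.86 | $734.00 | $6,322.28
2 | $6,322.28 | $69.86 | $734.00 | $5,658.14
3 | $5,658.14 | $69.86 | $734.00 | $4,994.00
4 | $4,994.00 | $69.86 | $734.00 | $4,329.86
5 | $4,329.86 | $69.86 | $734.00 | $3,665.72
6 | $3,665.72 | $69.86 | $734.00 | $3,001.58
7 | $3,001.58 | $69.86 | $734.00 | $2,337.44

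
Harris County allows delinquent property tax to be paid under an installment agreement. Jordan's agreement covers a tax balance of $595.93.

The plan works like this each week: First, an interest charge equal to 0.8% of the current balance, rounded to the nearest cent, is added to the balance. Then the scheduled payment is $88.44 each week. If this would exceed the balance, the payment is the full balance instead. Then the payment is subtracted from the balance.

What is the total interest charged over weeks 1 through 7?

$19.13

Week 1: $595.93 +$4.77 interest = $600.70; pay $88.44 → $512.26
Week 2: $512.26 +$4.10 interest = $516.36; pay $88.44 → $427.92
Week 3: $427.92 +$3.42 interest = $431.34; pay $88.44 → $342.90
Week 4: $342.90 +$2.74 interest = $345.64; pay $88.44 → $257.20
Week 5: $257.20 +$2.06 interest = $259.26; pay $88.44 → $170.82
Week 6: $170.82 +$1.37 interest = $172.19; pay $88.44 → $83.75
Week 7: $83.75 +$0.67 interest = $84.42; pay $84.42 → $0.00
Total interest: $4.77 + $4.10 + $3.42 + $2.74 + $2.06 + $1.37 + $0.67 = $19.13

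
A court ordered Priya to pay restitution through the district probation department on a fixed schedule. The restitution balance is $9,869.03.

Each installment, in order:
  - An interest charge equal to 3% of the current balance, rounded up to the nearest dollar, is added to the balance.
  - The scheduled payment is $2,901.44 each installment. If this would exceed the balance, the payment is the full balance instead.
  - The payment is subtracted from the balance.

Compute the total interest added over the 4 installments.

$708.00

Installment 1: $9,869.03 +$297.00 interest = $10,166.03; pay $2,901.44 → $7,264.59
Installment 2: $7,264.59 +$218.00 interest = $7,482.59; pay $2,901.44 → $4,581.15
Installment 3: $4,581.15 +$138.00 interest = $4,719.15; pay $2,901.44 → $1,817.71
Installment 4: $1,817.71 +$55.00 interest = $1,872.71; pay $1,872.71 → $0.00
Total interest: $297.00 + $218.00 + $138.00 + $55.00 = $708.00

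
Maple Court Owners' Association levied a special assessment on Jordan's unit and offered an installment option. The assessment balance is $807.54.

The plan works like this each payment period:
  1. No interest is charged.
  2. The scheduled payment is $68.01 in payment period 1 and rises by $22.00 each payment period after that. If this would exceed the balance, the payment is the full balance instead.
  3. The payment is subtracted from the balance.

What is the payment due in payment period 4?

Payment period 1: opening $807.54; payment $68.01; balance $739.53
Payment period 2: opening $739.53; payment $90.01; balance $649.52
Payment period 3: opening $649.52; payment $112.01; balance $537.51
Payment period 4: opening $537.51; payment $134.01; balance $403.50

$134.01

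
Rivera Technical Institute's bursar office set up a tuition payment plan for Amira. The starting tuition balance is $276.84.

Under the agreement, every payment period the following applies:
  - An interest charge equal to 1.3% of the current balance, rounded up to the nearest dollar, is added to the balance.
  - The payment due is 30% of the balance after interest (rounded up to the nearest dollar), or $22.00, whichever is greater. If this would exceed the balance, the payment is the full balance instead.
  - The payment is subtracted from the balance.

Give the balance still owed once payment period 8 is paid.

$0.00

Payment period 1: $276.84 +$4.00 interest = $280.84; pay $85.00 → $195.84
Payment period 2: $195.84 +$3.00 interest = $198.84; pay $60.00 → $138.84
Payment period 3: $138.84 +$2.00 interest = $140.84; pay $43.00 → $97.84
Payment period 4: $97.84 +$2.00 interest = $99.84; pay $30.00 → $69.84
Payment period 5: $69.84 +$1.00 interest = $70.84; pay $22.00 → $48.84
Payment period 6: $48.84 +$1.00 interest = $49.84; pay $22.00 → $27.84
Payment period 7: $27.84 +$1.00 interest = $28.84; pay $22.00 → $6.84
Payment period 8: $6.84 +$1.00 interest = $7.84; pay $7.84 → $0.00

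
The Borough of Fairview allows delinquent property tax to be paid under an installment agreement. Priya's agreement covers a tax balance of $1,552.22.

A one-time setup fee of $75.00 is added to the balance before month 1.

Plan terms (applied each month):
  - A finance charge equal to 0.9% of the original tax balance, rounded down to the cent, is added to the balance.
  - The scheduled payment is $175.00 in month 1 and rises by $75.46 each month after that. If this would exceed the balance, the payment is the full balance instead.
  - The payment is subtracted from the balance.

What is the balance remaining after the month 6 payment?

$0.00

Month 1: opening $1,627.22; interest $13.96 → $1,641.18; payment $175.00; balance $1,466.18
Month 2: opening $1,466.18; interest $13.96 → $1,480.14; payment $250.46; balance $1,229.68
Month 3: opening $1,229.68; interest $13.96 → $1,243.64; payment $325.92; balance $917.72
Month 4: opening $917.72; interest $13.96 → $931.68; payment $401.38; balance $530.30
Month 5: opening $530.30; interest $13.96 → $544.26; payment $476.84; balance $67.42
Month 6: opening $67.42; interest $13.96 → $81.38; payment $81.38; balance $0.00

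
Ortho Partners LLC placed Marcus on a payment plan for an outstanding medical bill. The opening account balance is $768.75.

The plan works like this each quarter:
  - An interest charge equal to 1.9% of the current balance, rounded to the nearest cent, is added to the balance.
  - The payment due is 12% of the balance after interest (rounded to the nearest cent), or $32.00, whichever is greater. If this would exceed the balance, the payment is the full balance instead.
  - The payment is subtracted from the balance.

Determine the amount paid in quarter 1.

Quarter 1: opening $768.75; interest $14.61 → $783.36; payment $94.00; balance $689.36

$94.00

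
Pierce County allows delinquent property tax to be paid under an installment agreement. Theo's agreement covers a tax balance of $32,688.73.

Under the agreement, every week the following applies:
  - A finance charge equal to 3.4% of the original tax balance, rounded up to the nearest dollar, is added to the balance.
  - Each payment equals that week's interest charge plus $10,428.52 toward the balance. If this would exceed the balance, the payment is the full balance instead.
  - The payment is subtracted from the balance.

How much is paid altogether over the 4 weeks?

$37,136.73

Week 1: opening $32,688.73; interest $1,112.00 → $33,800.73; payment $11,540.52; balance $22,260.21
Week 2: opening $22,260.21; interest $1,112.00 → $23,372.21; payment $11,540.52; balance $11,831.69
Week 3: opening $11,831.69; interest $1,112.00 → $12,943.69; payment $11,540.52; balance $1,403.17
Week 4: opening $1,403.17; interest $1,112.00 → $2,515.17; payment $2,515.17; balance $0.00
Total paid: $37,136.73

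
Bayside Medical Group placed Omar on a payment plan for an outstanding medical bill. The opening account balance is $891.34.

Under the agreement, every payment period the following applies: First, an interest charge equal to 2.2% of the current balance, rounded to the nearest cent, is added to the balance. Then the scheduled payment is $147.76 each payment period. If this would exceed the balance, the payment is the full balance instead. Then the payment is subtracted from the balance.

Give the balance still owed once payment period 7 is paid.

$0.00

Payment period 1: opening $891.34; interest $19.61 → $910.95; payment $147.76; balance $763.19
Payment period 2: opening $763.19; interest $16.79 → $779.98; payment $147.76; balance $632.22
Payment period 3: opening $632.22; interest $13.91 → $646.13; payment $147.76; balance $498.37
Payment period 4: opening $498.37; interest $10.96 → $509.33; payment $147.76; balance $361.57
Payment period 5: opening $361.57; interest $7.95 → $369.52; payment $147.76; balance $221.76
Payment period 6: opening $221.76; interest $4.88 → $226.64; payment $147.76; balance $78.88
Payment period 7: opening $78.88; interest $1.74 → $80.62; payment $80.62; balance $0.00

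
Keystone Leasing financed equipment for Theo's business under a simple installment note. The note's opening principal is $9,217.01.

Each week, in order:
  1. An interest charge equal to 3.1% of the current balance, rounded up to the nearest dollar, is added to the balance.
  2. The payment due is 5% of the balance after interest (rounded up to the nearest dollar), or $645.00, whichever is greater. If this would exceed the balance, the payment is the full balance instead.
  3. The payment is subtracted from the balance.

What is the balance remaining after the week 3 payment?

$8,107.01

# | Opening | Interest | Payment | End bal
1 | $9,217.01 | $286.00 | $645.00 | $8,858.01
2 | $8,858.01 | $275.00 | $645.00 | $8,488.01
3 | $8,488.01 | $264.00 | $645.00 | $8,107.01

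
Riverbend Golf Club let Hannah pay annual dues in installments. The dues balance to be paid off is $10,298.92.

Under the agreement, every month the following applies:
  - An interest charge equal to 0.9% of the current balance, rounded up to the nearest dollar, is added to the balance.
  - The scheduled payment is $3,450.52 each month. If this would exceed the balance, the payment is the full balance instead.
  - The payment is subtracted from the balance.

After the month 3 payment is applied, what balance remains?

Month 1: opening $10,298.92; interest $93.00 → $10,391.92; payment $3,450.52; balance $6,941.40
Month 2: opening $6,941.40; interest $63.00 → $7,004.40; payment $3,450.52; balance $3,553.88
Month 3: opening $3,553.88; interest $32.00 → $3,585.88; payment $3,450.52; balance $135.36

$135.36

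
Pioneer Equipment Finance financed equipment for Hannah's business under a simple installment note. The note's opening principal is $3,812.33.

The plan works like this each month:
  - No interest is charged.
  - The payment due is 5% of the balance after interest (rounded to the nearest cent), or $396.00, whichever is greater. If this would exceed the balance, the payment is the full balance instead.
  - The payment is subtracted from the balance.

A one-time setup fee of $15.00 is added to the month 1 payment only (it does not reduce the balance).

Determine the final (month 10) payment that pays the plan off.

$248.33

Month 1: $3,812.33 − $396.00 (+ $15.00 fee) → $3,416.33
Month 2: $3,416.33 − $396.00 → $3,020.33
Month 3: $3,020.33 − $396.00 → $2,624.33
Month 4: $2,624.33 − $396.00 → $2,228.33
Month 5: $2,228.33 − $396.00 → $1,832.33
Month 6: $1,832.33 − $396.00 → $1,436.33
Month 7: $1,436.33 − $396.00 → $1,040.33
Month 8: $1,040.33 − $396.00 → $644.33
Month 9: $644.33 − $396.00 → $248.33
Month 10: $248.33 − $248.33 → $0.00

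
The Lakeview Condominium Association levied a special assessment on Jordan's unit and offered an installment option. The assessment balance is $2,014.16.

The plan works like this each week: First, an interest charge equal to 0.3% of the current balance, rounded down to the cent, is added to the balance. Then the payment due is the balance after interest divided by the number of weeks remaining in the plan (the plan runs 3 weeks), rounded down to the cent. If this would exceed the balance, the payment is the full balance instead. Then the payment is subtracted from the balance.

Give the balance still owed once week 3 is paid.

$0.00

Week 1: $2,014.16 +$6.04 interest = $2,020.20; pay $673.40 → $1,346.80
Week 2: $1,346.80 +$4.04 interest = $1,350.84; pay $675.42 → $675.42
Week 3: $675.42 +$2.02 interest = $677.44; pay $677.44 → $0.00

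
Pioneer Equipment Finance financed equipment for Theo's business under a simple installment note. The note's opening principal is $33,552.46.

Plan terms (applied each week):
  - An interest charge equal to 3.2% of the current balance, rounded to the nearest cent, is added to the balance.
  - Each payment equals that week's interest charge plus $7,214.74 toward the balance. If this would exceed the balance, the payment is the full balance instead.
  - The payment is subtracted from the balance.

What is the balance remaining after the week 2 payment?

$19,122.98

# | Opening | Interest | Payment | End bal
1 | $33,552.46 | $1,073.68 | $8,288.42 | $26,337.72
2 | $26,337.72 | $842.81 | $8,057.55 | $19,122.98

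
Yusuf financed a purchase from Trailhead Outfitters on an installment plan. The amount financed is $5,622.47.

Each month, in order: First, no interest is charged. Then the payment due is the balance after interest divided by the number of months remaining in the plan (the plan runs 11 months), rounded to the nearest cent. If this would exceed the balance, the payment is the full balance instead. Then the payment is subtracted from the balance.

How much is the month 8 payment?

$511.14

# | Opening | Payment | End bal
1 | $5,622.47 | $511.13 | $5,111.34
2 | $5,111.34 | $511.13 | $4,600.21
3 | $4,600.21 | $511.13 | $4,089.08
4 | $4,089.08 | $511.14 | $3,577.94
5 | $3,577.94 | $511.13 | $3,066.81
6 | $3,066.81 | $511.14 | $2,555.67
7 | $2,555.67 | $511.13 | $2,044.54
8 | $2,044.54 | $511.14 | $1,533.40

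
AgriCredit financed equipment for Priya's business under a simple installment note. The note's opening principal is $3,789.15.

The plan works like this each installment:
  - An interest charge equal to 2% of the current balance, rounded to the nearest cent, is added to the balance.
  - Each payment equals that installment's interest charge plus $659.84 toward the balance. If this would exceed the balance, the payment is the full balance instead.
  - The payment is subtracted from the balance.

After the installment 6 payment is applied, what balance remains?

Installment 1: $3,789.15 +$75.78 interest = $3,864.93; pay $735.62 → $3,129.31
Installment 2: $3,129.31 +$62.59 interest = $3,191.90; pay $722.43 → $2,469.47
Installment 3: $2,469.47 +$49.39 interest = $2,518.86; pay $709.23 → $1,809.63
Installment 4: $1,809.63 +$36.19 interest = $1,845.82; pay $696.03 → $1,149.79
Installment 5: $1,149.79 +$23.00 interest = $1,172.79; pay $682.84 → $489.95
Installment 6: $489.95 +$9.80 interest = $499.75; pay $499.75 → $0.00

$0.00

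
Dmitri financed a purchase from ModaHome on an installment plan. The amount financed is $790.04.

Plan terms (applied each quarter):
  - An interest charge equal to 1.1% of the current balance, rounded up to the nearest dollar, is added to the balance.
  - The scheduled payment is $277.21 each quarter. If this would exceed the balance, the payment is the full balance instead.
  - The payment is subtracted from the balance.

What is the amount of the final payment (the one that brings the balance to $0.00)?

$253.62

Quarter 1: $790.04 +$9.00 interest = $799.04; pay $277.21 → $521.83
Quarter 2: $521.83 +$6.00 interest = $527.83; pay $277.21 → $250.62
Quarter 3: $250.62 +$3.00 interest = $253.62; pay $253.62 → $0.00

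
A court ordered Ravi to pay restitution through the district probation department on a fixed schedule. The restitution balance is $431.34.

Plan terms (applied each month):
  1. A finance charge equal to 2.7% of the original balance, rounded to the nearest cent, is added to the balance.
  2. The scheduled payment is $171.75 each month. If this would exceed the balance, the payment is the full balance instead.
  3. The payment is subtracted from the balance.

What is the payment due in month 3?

Month 1: opening $431.34; interest $11.65 → $442.99; payment $171.75; balance $271.24
Month 2: opening $271.24; interest $11.65 → $282.89; payment $171.75; balance $111.14
Month 3: opening $111.14; interest $11.65 → $122.79; payment $122.79; balance $0.00

$122.79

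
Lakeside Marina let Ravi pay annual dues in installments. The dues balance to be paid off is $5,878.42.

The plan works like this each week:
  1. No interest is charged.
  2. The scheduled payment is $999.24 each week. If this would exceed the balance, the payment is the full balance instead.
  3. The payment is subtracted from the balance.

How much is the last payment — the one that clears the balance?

Week 1: opening $5,878.42; payment $999.24; balance $4,879.18
Week 2: opening $4,879.18; payment $999.24; balance $3,879.94
Week 3: opening $3,879.94; payment $999.24; balance $2,880.70
Week 4: opening $2,880.70; payment $999.24; balance $1,881.46
Week 5: opening $1,881.46; payment $999.24; balance $882.22
Week 6: opening $882.22; payment $882.22; balance $0.00

$882.22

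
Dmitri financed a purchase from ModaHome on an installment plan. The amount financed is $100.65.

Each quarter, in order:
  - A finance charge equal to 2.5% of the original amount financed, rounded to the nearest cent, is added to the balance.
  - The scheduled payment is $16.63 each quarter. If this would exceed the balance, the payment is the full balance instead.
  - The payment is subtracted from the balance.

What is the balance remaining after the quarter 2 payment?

$72.43

Quarter 1: opening $100.65; interest $2.52 → $103.17; payment $16.63; balance $86.54
Quarter 2: opening $86.54; interest $2.52 → $89.06; payment $16.63; balance $72.43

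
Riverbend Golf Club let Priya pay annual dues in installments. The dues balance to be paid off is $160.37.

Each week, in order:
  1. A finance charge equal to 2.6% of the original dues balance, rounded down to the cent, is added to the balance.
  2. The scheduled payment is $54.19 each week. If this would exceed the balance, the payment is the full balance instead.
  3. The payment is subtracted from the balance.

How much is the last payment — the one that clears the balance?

$14.44

Week 1: opening $160.37; interest $4.16 → $164.53; payment $54.19; balance $110.34
Week 2: opening $110.34; interest $4.16 → $114.50; payment $54.19; balance $60.31
Week 3: opening $60.31; interest $4.16 → $64.47; payment $54.19; balance $10.28
Week 4: opening $10.28; interest $4.16 → $14.44; payment $14.44; balance $0.00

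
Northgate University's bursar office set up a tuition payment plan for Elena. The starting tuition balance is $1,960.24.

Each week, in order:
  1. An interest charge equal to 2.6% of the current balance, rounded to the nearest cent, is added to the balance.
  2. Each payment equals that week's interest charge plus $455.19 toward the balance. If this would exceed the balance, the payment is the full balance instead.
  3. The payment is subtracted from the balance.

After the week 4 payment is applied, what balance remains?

$139.48

# | Opening | Interest | Payment | End bal
1 | $1,960.24 | $50.97 | $506.16 | $1,505.05
2 | $1,505.05 | $39.13 | $494.32 | $1,049.86
3 | $1,049.86 | $27.30 | $482.49 | $594.67
4 | $594.67 | $15.46 | $470.65 | $139.48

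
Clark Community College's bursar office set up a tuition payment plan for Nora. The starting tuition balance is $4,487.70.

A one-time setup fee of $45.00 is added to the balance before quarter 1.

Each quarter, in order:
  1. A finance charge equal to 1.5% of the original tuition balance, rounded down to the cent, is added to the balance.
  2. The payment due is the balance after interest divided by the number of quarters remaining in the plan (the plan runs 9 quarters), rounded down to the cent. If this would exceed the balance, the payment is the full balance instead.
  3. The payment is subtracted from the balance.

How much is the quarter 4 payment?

Quarter 1: opening $4,532.70; interest $67.31 → $4,600.01; payment $511.11; balance $4,088.90
Quarter 2: opening $4,088.90; interest $67.31 → $4,156.21; payment $519.52; balance $3,636.69
Quarter 3: opening $3,636.69; interest $67.31 → $3,704.00; payment $529.14; balance $3,174.86
Quarter 4: opening $3,174.86; interest $67.31 → $3,242.17; payment $540.36; balance $2,701.81

$540.36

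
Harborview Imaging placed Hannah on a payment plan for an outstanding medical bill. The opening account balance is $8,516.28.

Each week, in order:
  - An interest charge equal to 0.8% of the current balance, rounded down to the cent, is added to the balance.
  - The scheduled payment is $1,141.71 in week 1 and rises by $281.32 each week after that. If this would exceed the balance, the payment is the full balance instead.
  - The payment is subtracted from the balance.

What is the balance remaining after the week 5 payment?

$225.99

# | Opening | Interest | Payment | End bal
1 | $8,516.28 | $68.13 | $1,141.71 | $7,442.70
2 | $7,442.70 | $59.54 | $1,423.03 | $6,079.21
3 | $6,079.21 | $48.63 | $1,704.35 | $4,423.49
4 | $4,423.49 | $35.38 | $1,985.67 | $2,473.20
5 | $2,473.20 | $19.78 | $2,266.99 | $225.99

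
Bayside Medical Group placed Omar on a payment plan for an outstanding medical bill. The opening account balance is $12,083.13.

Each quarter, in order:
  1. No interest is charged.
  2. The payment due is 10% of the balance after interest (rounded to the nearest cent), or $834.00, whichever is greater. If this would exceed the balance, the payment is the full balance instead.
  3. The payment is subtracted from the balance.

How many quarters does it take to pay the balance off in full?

14

Quarter 1: $12,083.13 − $1,208.31 → $10,874.82
Quarter 2: $10,874.82 − $1,087.48 → $9,787.34
Quarter 3: $9,787.34 − $978.73 → $8,808.61
Quarter 4: $8,808.61 − $880.86 → $7,927.75
Quarter 5: $7,927.75 − $834.00 → $7,093.75
Quarter 6: $7,093.75 − $834.00 → $6,259.75
Quarter 7: $6,259.75 − $834.00 → $5,425.75
Quarter 8: $5,425.75 − $834.00 → $4,591.75
Quarter 9: $4,591.75 − $834.00 → $3,757.75
Quarter 10: $3,757.75 − $834.00 → $2,923.75
Quarter 11: $2,923.75 − $834.00 → $2,089.75
Quarter 12: $2,089.75 − $834.00 → $1,255.75
Quarter 13: $1,255.75 − $834.00 → $421.75
Quarter 14: $421.75 − $421.75 → $0.00
Balance reaches $0.00 in quarter 14.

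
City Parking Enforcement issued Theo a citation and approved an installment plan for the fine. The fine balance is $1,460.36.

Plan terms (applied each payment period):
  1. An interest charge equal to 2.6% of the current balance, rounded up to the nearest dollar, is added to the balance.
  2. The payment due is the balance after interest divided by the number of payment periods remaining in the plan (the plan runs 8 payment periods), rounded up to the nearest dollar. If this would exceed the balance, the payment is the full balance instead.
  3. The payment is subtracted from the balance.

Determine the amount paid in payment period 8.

Payment period 1: opening $1,460.36; interest $38.00 → $1,498.36; payment $188.00; balance $1,310.36
Payment period 2: opening $1,310.36; interest $35.00 → $1,345.36; payment $193.00; balance $1,152.36
Payment period 3: opening $1,152.36; interest $30.00 → $1,182.36; payment $198.00; balance $984.36
Payment period 4: opening $984.36; interest $26.00 → $1,010.36; payment $203.00; balance $807.36
Payment period 5: opening $807.36; interest $21.00 → $828.36; payment $208.00; balance $620.36
Payment period 6: opening $620.36; interest $17.00 → $637.36; payment $213.00; balance $424.36
Payment period 7: opening $424.36; interest $12.00 → $436.36; payment $219.00; balance $217.36
Payment period 8: opening $217.36; interest $6.00 → $223.36; payment $223.36; balance $0.00

$223.36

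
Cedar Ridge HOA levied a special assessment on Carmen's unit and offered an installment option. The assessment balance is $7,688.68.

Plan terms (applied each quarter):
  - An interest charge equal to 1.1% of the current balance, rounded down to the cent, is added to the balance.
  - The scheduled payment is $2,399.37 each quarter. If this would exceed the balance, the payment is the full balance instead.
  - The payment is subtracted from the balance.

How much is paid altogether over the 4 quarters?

# | Opening | Interest | Payment | End bal
1 | $7,688.68 | $84.57 | $2,399.37 | $5,373.88
2 | $5,373.88 | $59.11 | $2,399.37 | $3,033.62
3 | $3,033.62 | $33.36 | $2,399.37 | $667.61
4 | $667.61 | $7.34 | $674.95 | $0.00
Total paid: $7,873.06

$7,873.06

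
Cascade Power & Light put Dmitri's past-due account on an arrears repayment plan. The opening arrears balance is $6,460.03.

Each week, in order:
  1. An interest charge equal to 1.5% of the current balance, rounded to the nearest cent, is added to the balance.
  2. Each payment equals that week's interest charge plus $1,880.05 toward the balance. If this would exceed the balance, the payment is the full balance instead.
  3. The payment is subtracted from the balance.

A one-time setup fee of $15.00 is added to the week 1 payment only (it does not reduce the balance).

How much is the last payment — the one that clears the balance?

$832.18

Week 1: $6,460.03 +$96.90 interest = $6,556.93; pay $1,976.95 (+ $15.00 fee) → $4,579.98
Week 2: $4,579.98 +$68.70 interest = $4,648.68; pay $1,948.75 → $2,699.93
Week 3: $2,699.93 +$40.50 interest = $2,740.43; pay $1,920.55 → $819.88
Week 4: $819.88 +$12.30 interest = $832.18; pay $832.18 → $0.00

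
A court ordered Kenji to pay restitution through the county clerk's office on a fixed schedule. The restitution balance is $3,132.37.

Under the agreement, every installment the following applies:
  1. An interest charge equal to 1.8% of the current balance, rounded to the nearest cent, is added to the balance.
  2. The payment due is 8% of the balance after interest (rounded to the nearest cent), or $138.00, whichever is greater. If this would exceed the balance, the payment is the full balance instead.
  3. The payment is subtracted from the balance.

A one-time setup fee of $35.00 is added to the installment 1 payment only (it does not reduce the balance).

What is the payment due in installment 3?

$223.76

Installment 1: opening $3,132.37; interest $56.38 → $3,188.75; payment $255.10 (+ $35.00 fee); balance $2,933.65
Installment 2: opening $2,933.65; interest $52.81 → $2,986.46; payment $238.92; balance $2,747.54
Installment 3: opening $2,747.54; interest $49.46 → $2,797.00; payment $223.76; balance $2,573.24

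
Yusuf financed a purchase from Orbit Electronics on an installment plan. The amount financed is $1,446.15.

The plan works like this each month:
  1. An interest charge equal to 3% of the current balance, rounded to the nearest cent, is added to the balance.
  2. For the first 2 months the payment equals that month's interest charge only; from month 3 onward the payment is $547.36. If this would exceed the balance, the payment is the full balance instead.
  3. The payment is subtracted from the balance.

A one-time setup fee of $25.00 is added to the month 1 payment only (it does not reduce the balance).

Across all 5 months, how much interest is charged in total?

$171.10

Month 1: $1,446.15 +$43.38 interest = $1,489.53; pay $43.38 (+ $25.00 fee) → $1,446.15
Month 2: $1,446.15 +$43.38 interest = $1,489.53; pay $43.38 → $1,446.15
Month 3: $1,446.15 +$43.38 interest = $1,489.53; pay $547.36 → $942.17
Month 4: $942.17 +$28.27 interest = $970.44; pay $547.36 → $423.08
Month 5: $423.08 +$12.69 interest = $435.77; pay $435.77 → $0.00
Total interest: $43.38 + $43.38 + $43.38 + $28.27 + $12.69 = $171.10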